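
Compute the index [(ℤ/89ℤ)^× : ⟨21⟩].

2

Since 21 ∈ (Z/89Z)^×, its order divides φ(89) = 89 − 1 = 88 = 2^3 · 11.
Divisors of 88: 1, 2, 4, 8, 11, 22, 44, 88.
Check 21^d mod 89 for each divisor in increasing order:
21^1 ≡ 21 (mod 89)
21^2 ≡ 85 (mod 89)
21^4 ≡ 16 (mod 89)
21^8 ≡ 78 (mod 89)
21^11 ≡ 34 (mod 89)
21^22 ≡ 88 (mod 89)
21^44 ≡ 1 (mod 89) ✓
The order of 21 is 44, so the subgroup it generates has 44 elements.
[(Z/89Z)^× : ⟨21⟩] = 88/44 = 2.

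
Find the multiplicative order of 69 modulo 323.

6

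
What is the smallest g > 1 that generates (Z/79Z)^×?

φ(79) = 79 − 1 = 78 = 2 · 3 · 13.
Test candidates g = 2, 3, … against the prime factors q ∈ {2, 3, 13} of φ(79): g is a generator iff g^(78/q) ≢ 1 for every such q.
g = 2: 2^39 ≡ 1 — hits 1, so not a primitive root.
g = 3: 3^39 ≡ 78; 3^26 ≡ 23; 3^6 ≡ 18 — none is 1, so 3 is a primitive root.
Hence the least primitive root of 79 is 3.

3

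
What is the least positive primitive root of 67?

2

φ(67) = 67 − 1 = 66 = 2 · 3 · 11.
g is a primitive root iff g^(66/q) ≢ 1 (mod 67) for each prime q ∈ {2, 3, 11}.
g = 2: 2^33 ≡ 66; 2^22 ≡ 37; 2^6 ≡ 64 — none is 1, so 2 is a primitive root.
The smallest primitive root modulo 67 is 2.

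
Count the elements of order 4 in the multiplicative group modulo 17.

φ(17) = 17 − 1 = 16 = 2^4.
Since (Z/17Z)^× is cyclic of order 16, the number of elements of order d is φ(d) when d | 16 and 0 otherwise.
4 = 2^2 divides 16, and φ(4) = 2.

2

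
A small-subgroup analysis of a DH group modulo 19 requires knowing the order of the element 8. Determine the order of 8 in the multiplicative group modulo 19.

6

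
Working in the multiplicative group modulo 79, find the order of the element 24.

6

Since 24 ∈ (Z/79Z)^×, its order divides φ(79) = 79 − 1 = 78 = 2 · 3 · 13.
Divisors of 78: 1, 2, 3, 6, 13, 26, 39, 78.
Check 24^d mod 79 for each divisor in increasing order:
24^1 ≡ 24 (mod 79)
24^2 ≡ 23 (mod 79)
24^3 ≡ 78 (mod 79)
24^6 ≡ 1 (mod 79) ✓
Therefore the multiplicative order of 24 modulo 79 is 6.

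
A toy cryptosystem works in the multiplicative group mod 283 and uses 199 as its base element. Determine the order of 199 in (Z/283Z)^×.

ord(199) | φ(283) = 283 − 1 = 282 = 2 · 3 · 47.
Divisors of 282: 1, 2, 3, 6, 47, 94, 141, 282.
Evaluate successive powers at the divisors of 282:
199^1 ≡ 199 (mod 283)
199^2 ≡ 264 (mod 283)
199^3 ≡ 181 (mod 283)
199^6 ≡ 216 (mod 283)
199^47 ≡ 1 (mod 283) ✓
So ord_283(199) = 47.

47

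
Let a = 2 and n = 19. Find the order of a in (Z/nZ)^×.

18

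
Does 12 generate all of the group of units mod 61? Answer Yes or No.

No

φ(61) = 61 − 1 = 60 = 2^2 · 3 · 5.
An element g generates (Z/61Z)^× iff g^(60/q) ≢ 1 (mod 61) for each prime q ∈ {2, 3, 5}.
12^30 ≡ 1 (mod 61)  [q = 2: ≡ 1 ✗]
12^20 ≡ 13 (mod 61)  [q = 3: ≢ 1 ✓]
12^12 ≡ 58 (mod 61)  [q = 5: ≢ 1 ✓]
Since 12^30 ≡ 1, the order of 12 divides 30 < 60, so 12 is not a primitive root.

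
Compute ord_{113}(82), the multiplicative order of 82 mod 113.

56

By Lagrange's theorem, ord_113(82) divides φ(113) = 113 − 1 = 112 = 2^4 · 7.
Divisors of 112: 1, 2, 4, 7, 8, 14, 16, 28, 56, 112.
Compute 82^d (mod 113) for the divisors d until we hit 1:
82^1 ≡ 82 (mod 113)
82^2 ≡ 57 (mod 113)
82^4 ≡ 85 (mod 113)
82^7 ≡ 95 (mod 113)
82^8 ≡ 106 (mod 113)
82^14 ≡ 98 (mod 113)
82^16 ≡ 49 (mod 113)
82^28 ≡ 112 (mod 113)
82^56 ≡ 1 (mod 113) ✓
Therefore the multiplicative order of 82 modulo 113 is 56.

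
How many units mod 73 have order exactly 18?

6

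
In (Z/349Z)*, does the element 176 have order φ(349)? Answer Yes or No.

Yes

φ(349) = 349 − 1 = 348 = 2^2 · 3 · 29.
Test 176^(348/q) mod 349 for each prime factor q of 348:
176^174 ≡ 348 (mod 349)  [q = 2: ≢ 1 ✓]
176^116 ≡ 226 (mod 349)  [q = 3: ≢ 1 ✓]
176^12 ≡ 312 (mod 349)  [q = 29: ≢ 1 ✓]
None equal 1, so ord_349(176) = 348: 176 is a primitive root.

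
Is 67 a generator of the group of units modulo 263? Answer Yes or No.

Yes

φ(263) = 263 − 1 = 262 = 2 · 131.
Test 67^(262/q) mod 263 for each prime factor q of 262:
67^131 ≡ 262 (mod 263)  [q = 2: ≢ 1 ✓]
67^2 ≡ 18 (mod 263)  [q = 131: ≢ 1 ✓]
Every test exponent gives a nontrivial residue, hence 67 generates the full group.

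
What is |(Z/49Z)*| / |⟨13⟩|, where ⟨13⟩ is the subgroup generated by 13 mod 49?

3

The order of 13 must divide φ(49) = φ(7^2) = 7·(7−1) = 42 = 2 · 3 · 7.
Divisors of 42: 1, 2, 3, 6, 7, 14, 21, 42.
Check 13^d mod 49 for each divisor in increasing order:
13^1 ≡ 13
13^2 ≡ 22
13^3 ≡ 41
13^6 ≡ 15
13^7 ≡ 48
13^14 ≡ 1
So ord_49(13) = 14, hence |⟨13⟩| = 14.
Index = |(Z/49Z)^×| / |⟨13⟩| = 42 / 14 = 3.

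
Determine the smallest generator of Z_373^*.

2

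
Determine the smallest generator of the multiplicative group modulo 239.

7

φ(239) = 239 − 1 = 238 = 2 · 7 · 17.
Test candidates g = 2, 3, … against the prime factors q ∈ {2, 7, 17} of φ(239): g is a generator iff g^(238/q) ≢ 1 for every such q.
g = 2: 2^119 ≡ 1 — hits 1, so not a primitive root.
g = 3: 3^119 ≡ 1 — hits 1, so not a primitive root.
g = 4: 4^119 ≡ 1 — hits 1, so not a primitive root.
g = 5: 5^119 ≡ 1 — hits 1, so not a primitive root.
g = 6: 6^119 ≡ 1 — hits 1, so not a primitive root.
g = 7: 7^119 ≡ 238; 7^34 ≡ 24; 7^14 ≡ 211 — none is 1, so 7 is a primitive root.
So 7 is the smallest generator of (Z/239Z)^×.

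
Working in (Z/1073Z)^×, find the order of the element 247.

252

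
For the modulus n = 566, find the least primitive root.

φ(566) = φ(2)·φ(283) = 1·282 = 282 = 2 · 3 · 47.
g is a primitive root iff g^(282/q) ≢ 1 (mod 566) for each prime q ∈ {2, 3, 47}.
g = 2: gcd(2, 566) = 2 > 1, not a unit — skip.
g = 3: 3^141 ≡ 565; 3^94 ≡ 521; 3^6 ≡ 163 — none is 1, so 3 is a primitive root.
Hence the least primitive root of 566 is 3.

3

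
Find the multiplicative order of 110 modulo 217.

Since 110 ∈ (Z/217Z)^×, its order divides φ(217) = φ(7·31) = (7−1)·(31−1) = 6·30 = 180 = 2^2 · 3^2 · 5.
Divisors of 180: 1, 2, 3, 4, 5, 6, 9, 10, 12, 15, 18, 20, 30, 36, 45, 60, 90, 180.
Check 110^d mod 217 for each divisor in increasing order:
110^1 ≡ 110 (mod 217)
110^2 ≡ 165 (mod 217)
110^3 ≡ 139 (mod 217)
110^4 ≡ 100 (mod 217)
110^5 ≡ 150 (mod 217)
110^6 ≡ 8 (mod 217)
110^9 ≡ 27 (mod 217)
110^10 ≡ 149 (mod 217)
110^12 ≡ 64 (mod 217)
110^15 ≡ 216 (mod 217)
110^18 ≡ 78 (mod 217)
110^20 ≡ 67 (mod 217)
110^30 ≡ 1 (mod 217) ✓
So ord_217(110) = 30.

30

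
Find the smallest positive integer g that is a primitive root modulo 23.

5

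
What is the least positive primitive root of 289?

3

φ(289) = φ(17^2) = 17·(17−1) = 272 = 2^4 · 17.
g is a primitive root iff g^(272/q) ≢ 1 (mod 289) for each prime q ∈ {2, 17}.
g = 2: 2^136 ≡ 1 — hits 1, so not a primitive root.
g = 3: 3^136 ≡ 288; 3^16 ≡ 171 — none is 1, so 3 is a primitive root.
The smallest primitive root modulo 289 is 3.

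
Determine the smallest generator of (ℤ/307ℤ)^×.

φ(307) = 307 − 1 = 306 = 2 · 3^2 · 17.
g is a primitive root iff g^(306/q) ≢ 1 (mod 307) for each prime q ∈ {2, 3, 17}.
g = 2: 2^153 ≡ 306; 2^102 ≡ 1 — hits 1, so not a primitive root.
g = 3: 3^153 ≡ 306; 3^102 ≡ 1 — hits 1, so not a primitive root.
g = 4: 4^153 ≡ 1 — hits 1, so not a primitive root.
g = 5: 5^153 ≡ 306; 5^102 ≡ 289; 5^18 ≡ 81 — none is 1, so 5 is a primitive root.
So 5 is the smallest generator of (Z/307Z)^×.

5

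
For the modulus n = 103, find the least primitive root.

5

φ(103) = 103 − 1 = 102 = 2 · 3 · 17.
g is a primitive root iff g^(102/q) ≢ 1 (mod 103) for each prime q ∈ {2, 3, 17}.
g = 2: 2^51 ≡ 1 — hits 1, so not a primitive root.
g = 3: 3^51 ≡ 102; 3^34 ≡ 1 — hits 1, so not a primitive root.
g = 4: 4^51 ≡ 1 — hits 1, so not a primitive root.
g = 5: 5^51 ≡ 102; 5^34 ≡ 56; 5^6 ≡ 72 — none is 1, so 5 is a primitive root.
Hence the least primitive root of 103 is 5.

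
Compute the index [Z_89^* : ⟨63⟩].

1

By Lagrange's theorem, ord_89(63) divides φ(89) = 89 − 1 = 88 = 2^3 · 11.
Divisors of 88: 1, 2, 4, 8, 11, 22, 44, 88.
Check 63^d mod 89 for each divisor in increasing order:
63^1 ≡ 63 (mod 89)
63^2 ≡ 53 (mod 89)
63^4 ≡ 50 (mod 89)
63^8 ≡ 8 (mod 89)
63^11 ≡ 12 (mod 89)
63^22 ≡ 55 (mod 89)
63^44 ≡ 88 (mod 89)
63^88 ≡ 1 (mod 89) ✓
Thus |⟨63⟩| = ord(63) = 88.
Index = |(Z/89Z)^×| / |⟨63⟩| = 88 / 88 = 1.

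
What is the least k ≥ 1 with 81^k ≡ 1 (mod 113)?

ord(81) | φ(113) = 113 − 1 = 112 = 2^4 · 7.
Divisors of 112: 1, 2, 4, 7, 8, 14, 16, 28, 56, 112.
Evaluate successive powers at the divisors of 112:
81^1 ≡ 81 (mod 113)
81^2 ≡ 7 (mod 113)
81^4 ≡ 49 (mod 113)
81^7 ≡ 98 (mod 113)
81^8 ≡ 28 (mod 113)
81^14 ≡ 112 (mod 113)
81^16 ≡ 106 (mod 113)
81^28 ≡ 1 (mod 113) ✓
The smallest such exponent is 28, so the order of 81 is 28.

28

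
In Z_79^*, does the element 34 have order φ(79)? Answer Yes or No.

Yes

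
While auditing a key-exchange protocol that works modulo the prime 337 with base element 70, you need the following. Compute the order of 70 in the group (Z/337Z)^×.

336

Since 70 ∈ (Z/337Z)^×, its order divides φ(337) = 337 − 1 = 336 = 2^4 · 3 · 7.
Divisors of 336: 1, 2, 3, 4, 6, 7, 8, 12, 14, 16, 21, 24, 28, 42, 48, 56, 84, 112, 168, 336.
Compute 70^d (mod 337) for the divisors d until we hit 1:
70^1 ≡ 70 (mod 337)
70^2 ≡ 182 (mod 337)
70^3 ≡ 271 (mod 337)
70^4 ≡ 98 (mod 337)
70^6 ≡ 312 (mod 337)
70^7 ≡ 272 (mod 337)
70^8 ≡ 168 (mod 337)
70^12 ≡ 288 (mod 337)
70^14 ≡ 181 (mod 337)
70^16 ≡ 253 (mod 337)
70^21 ≡ 30 (mod 337)
70^24 ≡ 42 (mod 337)
70^28 ≡ 72 (mod 337)
70^42 ≡ 226 (mod 337)
70^48 ≡ 79 (mod 337)
70^56 ≡ 129 (mod 337)
70^84 ≡ 189 (mod 337)
70^112 ≡ 128 (mod 337)
70^168 ≡ 336 (mod 337)
70^336 ≡ 1 (mod 337) ✓
So ord_337(70) = 336.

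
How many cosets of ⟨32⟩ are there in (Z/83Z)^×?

Since 32 ∈ (Z/83Z)^×, its order divides φ(83) = 83 − 1 = 82 = 2 · 41.
Divisors of 82: 1, 2, 41, 82.
Evaluate successive powers at the divisors of 82:
32^1 ≡ 32 (mod 83)
32^2 ≡ 28 (mod 83)
32^41 ≡ 82 (mod 83)
32^82 ≡ 1 (mod 83) ✓
The order of 32 is 82, so the subgroup it generates has 82 elements.
[(Z/83Z)^× : ⟨32⟩] = 82/82 = 1.

1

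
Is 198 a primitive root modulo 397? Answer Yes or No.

φ(397) = 397 − 1 = 396 = 2^2 · 3^2 · 11.
It suffices to check that the order of 198 is not a proper divisor of 396: compute 198^(396/q) for q ∈ {2, 3, 11}.
198^198 ≡ 396 (mod 397)  [q = 2: ≢ 1 ✓]
198^132 ≡ 1 (mod 397)  [q = 3: ≡ 1 ✗]
198^36 ≡ 256 (mod 397)  [q = 11: ≢ 1 ✓]
Since 198^132 ≡ 1, the order of 198 divides 132 < 396, so 198 is not a primitive root.

No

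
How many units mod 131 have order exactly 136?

0

φ(131) = 131 − 1 = 130 = 2 · 5 · 13.
In a cyclic group of order 130, there are φ(d) elements of order d for each divisor d of 130, and zero for non-divisors.
136 does not divide 130, so no element of (Z/131Z)^× has order 136.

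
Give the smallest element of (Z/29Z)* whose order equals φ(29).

2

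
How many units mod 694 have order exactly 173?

172

φ(694) = φ(2)·φ(347) = 1·346 = 346 = 2 · 173.
In a cyclic group of order 346, there are φ(d) elements of order d for each divisor d of 346, and zero for non-divisors.
173 | 346, and φ(173) = 173 − 1 = 172.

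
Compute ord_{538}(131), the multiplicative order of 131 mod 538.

67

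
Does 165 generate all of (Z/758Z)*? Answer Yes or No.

No

φ(758) = φ(2)·φ(379) = 1·378 = 378 = 2 · 3^3 · 7.
Test 165^(378/q) mod 758 for each prime factor q of 378:
165^189 ≡ 1 (mod 758)  [q = 2: ≡ 1 ✗]
165^126 ≡ 1 (mod 758)  [q = 3: ≡ 1 ✗]
165^54 ≡ 125 (mod 758)  [q = 7: ≢ 1 ✓]
165^189 ≡ 1 shows ord(165) | 189, strictly less than φ(758); not a primitive root.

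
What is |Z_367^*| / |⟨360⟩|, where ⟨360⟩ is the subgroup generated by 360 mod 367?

3

By Lagrange's theorem, ord_367(360) divides φ(367) = 367 − 1 = 366 = 2 · 3 · 61.
Divisors of 366: 1, 2, 3, 6, 61, 122, 183, 366.
Evaluate successive powers at the divisors of 366:
360^1 ≡ 360
360^2 ≡ 49
360^3 ≡ 24
360^6 ≡ 209
360^61 ≡ 366
360^122 ≡ 1
The order of 360 is 122, so the subgroup it generates has 122 elements.
The index is φ(367) / ord(360) = 366 / 122 = 3.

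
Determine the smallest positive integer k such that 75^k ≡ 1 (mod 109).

9

The order of 75 must divide φ(109) = 109 − 1 = 108 = 2^2 · 3^3.
Divisors of 108: 1, 2, 3, 4, 6, 9, 12, 18, 27, 36, 54, 108.
Compute 75^d (mod 109) for the divisors d until we hit 1:
75^1 ≡ 75 (mod 109)
75^2 ≡ 66 (mod 109)
75^3 ≡ 45 (mod 109)
75^4 ≡ 105 (mod 109)
75^6 ≡ 63 (mod 109)
75^9 ≡ 1 (mod 109) ✓
So ord_109(75) = 9.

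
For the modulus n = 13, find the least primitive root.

2

φ(13) = 13 − 1 = 12 = 2^2 · 3.
Test candidates g = 2, 3, … against the prime factors q ∈ {2, 3} of φ(13): g is a generator iff g^(12/q) ≢ 1 for every such q.
g = 2: 2^6 ≡ 12; 2^4 ≡ 3 — none is 1, so 2 is a primitive root.
The smallest primitive root modulo 13 is 2.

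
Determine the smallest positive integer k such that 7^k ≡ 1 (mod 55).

20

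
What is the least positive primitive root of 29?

φ(29) = 29 − 1 = 28 = 2^2 · 7.
g is a primitive root iff g^(28/q) ≢ 1 (mod 29) for each prime q ∈ {2, 7}.
g = 2: 2^14 ≡ 28; 2^4 ≡ 16 — none is 1, so 2 is a primitive root.
The smallest primitive root modulo 29 is 2.

2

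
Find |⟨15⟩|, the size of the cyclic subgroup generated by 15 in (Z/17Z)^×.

The order of 15 must divide φ(17) = 17 − 1 = 16 = 2^4.
Divisors of 16: 1, 2, 4, 8, 16.
Compute 15^d (mod 17) for the divisors d until we hit 1:
15^1 ≡ 15 (mod 17)
15^2 ≡ 4 (mod 17)
15^4 ≡ 16 (mod 17)
15^8 ≡ 1 (mod 17) ✓
The smallest such exponent is 8, so the order of 15 is 8.

8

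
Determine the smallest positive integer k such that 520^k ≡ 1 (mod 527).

ord(520) | φ(527) = φ(17·31) = (17−1)·(31−1) = 16·30 = 480 = 2^5 · 3 · 5.
Divisors of 480: 1, 2, 3, 4, 5, 6, 8, 10, 12, 15, 16, 20, 24, 30, 32, 40, 48, 60, 80, 96, 120, 160, 240, 480.
Evaluate successive powers at the divisors of 480:
520^1 ≡ 520
520^2 ≡ 49
520^3 ≡ 184
520^4 ≡ 293
520^5 ≡ 57
520^6 ≡ 128
520^8 ≡ 475
520^10 ≡ 87
520^12 ≡ 47
520^15 ≡ 216
520^16 ≡ 69
520^20 ≡ 191
520^24 ≡ 101
520^30 ≡ 280
520^32 ≡ 18
520^40 ≡ 118
520^48 ≡ 188
520^60 ≡ 404
520^80 ≡ 222
520^96 ≡ 35
520^120 ≡ 373
520^160 ≡ 273
520^240 ≡ 1
The smallest such exponent is 240, so the order of 520 is 240.

240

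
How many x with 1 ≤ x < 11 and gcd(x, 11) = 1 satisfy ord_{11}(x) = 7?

0

φ(11) = 11 − 1 = 10 = 2 · 5.
(Z/11Z)^× is cyclic (|G| = 10); a cyclic group of order m has exactly φ(d) elements of each order d | m, and none otherwise.
Since 7 ∤ 10, the count is 0.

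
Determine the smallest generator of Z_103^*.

5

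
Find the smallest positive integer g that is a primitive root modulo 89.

3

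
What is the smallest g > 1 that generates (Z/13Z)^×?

2

φ(13) = 13 − 1 = 12 = 2^2 · 3.
g is a primitive root iff g^(12/q) ≢ 1 (mod 13) for each prime q ∈ {2, 3}.
g = 2: 2^6 ≡ 12; 2^4 ≡ 3 — none is 1, so 2 is a primitive root.
The smallest primitive root modulo 13 is 2.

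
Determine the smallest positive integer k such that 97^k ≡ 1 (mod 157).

156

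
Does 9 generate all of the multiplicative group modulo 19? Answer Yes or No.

φ(19) = 19 − 1 = 18 = 2 · 3^2.
It suffices to check that the order of 9 is not a proper divisor of 18: compute 9^(18/q) for q ∈ {2, 3}.
9^9 ≡ 1 (mod 19)  [q = 2: ≡ 1 ✗]
9^6 ≡ 11 (mod 19)  [q = 3: ≢ 1 ✓]
The check at q = 2 fails, so 9 generates a proper subgroup.

No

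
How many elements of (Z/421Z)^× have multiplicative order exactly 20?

8

φ(421) = 421 − 1 = 420 = 2^2 · 3 · 5 · 7.
In a cyclic group of order 420, there are φ(d) elements of order d for each divisor d of 420, and zero for non-divisors.
20 = 2^2 · 5 divides 420, and φ(20) = 8.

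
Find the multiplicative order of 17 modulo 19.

9

Since 17 ∈ (Z/19Z)^×, its order divides φ(19) = 19 − 1 = 18 = 2 · 3^2.
Divisors of 18: 1, 2, 3, 6, 9, 18.
Check 17^d mod 19 for each divisor in increasing order:
17^1 ≡ 17 (mod 19)
17^2 ≡ 4 (mod 19)
17^3 ≡ 11 (mod 19)
17^6 ≡ 7 (mod 19)
17^9 ≡ 1 (mod 19) ✓
Hence ord(17) = 9.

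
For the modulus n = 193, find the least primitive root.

5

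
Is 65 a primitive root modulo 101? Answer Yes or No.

No

φ(101) = 101 − 1 = 100 = 2^2 · 5^2.
65 is a primitive root mod 101 iff 65^(φ(101)/q) ≢ 1 for every prime q | φ(101), i.e. q ∈ {2, 5}.
65^50 ≡ 1 (mod 101)  [q = 2: ≡ 1 ✗]
65^20 ≡ 1 (mod 101)  [q = 5: ≡ 1 ✗]
65^50 ≡ 1 shows ord(65) | 50, strictly less than φ(101); not a primitive root.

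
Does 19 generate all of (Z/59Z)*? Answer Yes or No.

No

φ(59) = 59 − 1 = 58 = 2 · 29.
Test 19^(58/q) mod 59 for each prime factor q of 58:
19^29 ≡ 1 (mod 59)  [q = 2: ≡ 1 ✗]
19^2 ≡ 7 (mod 59)  [q = 29: ≢ 1 ✓]
The check at q = 2 fails, so 19 generates a proper subgroup.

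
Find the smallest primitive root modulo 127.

3

φ(127) = 127 − 1 = 126 = 2 · 3^2 · 7.
g is a primitive root iff g^(126/q) ≢ 1 (mod 127) for each prime q ∈ {2, 3, 7}.
g = 2: 2^63 ≡ 1 — hits 1, so not a primitive root.
g = 3: 3^63 ≡ 126; 3^42 ≡ 107; 3^18 ≡ 4 — none is 1, so 3 is a primitive root.
The smallest primitive root modulo 127 is 3.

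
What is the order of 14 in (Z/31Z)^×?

By Lagrange's theorem, ord_31(14) divides φ(31) = 31 − 1 = 30 = 2 · 3 · 5.
Divisors of 30: 1, 2, 3, 5, 6, 10, 15, 30.
Test each divisor d:
14^1 ≡ 14 (mod 31)
14^2 ≡ 10 (mod 31)
14^3 ≡ 16 (mod 31)
14^5 ≡ 5 (mod 31)
14^6 ≡ 8 (mod 31)
14^10 ≡ 25 (mod 31)
14^15 ≡ 1 (mod 31) ✓
Hence ord(14) = 15.

15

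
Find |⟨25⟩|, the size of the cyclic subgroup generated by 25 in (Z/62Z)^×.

3

The order of 25 must divide φ(62) = φ(2)·φ(31) = 1·30 = 30 = 2 · 3 · 5.
Divisors of 30: 1, 2, 3, 5, 6, 10, 15, 30.
Test each divisor d:
25^1 ≡ 25 (mod 62)
25^2 ≡ 5 (mod 62)
25^3 ≡ 1 (mod 62) ✓
Hence ord(25) = 3.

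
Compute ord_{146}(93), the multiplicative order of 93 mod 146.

72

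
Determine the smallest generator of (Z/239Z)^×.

7

φ(239) = 239 − 1 = 238 = 2 · 7 · 17.
g is a primitive root iff g^(238/q) ≢ 1 (mod 239) for each prime q ∈ {2, 7, 17}.
g = 2: 2^119 ≡ 1 — hits 1, so not a primitive root.
g = 3: 3^119 ≡ 1 — hits 1, so not a primitive root.
g = 4: 4^119 ≡ 1 — hits 1, so not a primitive root.
g = 5: 5^119 ≡ 1 — hits 1, so not a primitive root.
g = 6: 6^119 ≡ 1 — hits 1, so not a primitive root.
g = 7: 7^119 ≡ 238; 7^34 ≡ 24; 7^14 ≡ 211 — none is 1, so 7 is a primitive root.
Hence the least primitive root of 239 is 7.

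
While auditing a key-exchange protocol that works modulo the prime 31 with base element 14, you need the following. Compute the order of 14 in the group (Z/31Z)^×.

15

By Lagrange's theorem, ord_31(14) divides φ(31) = 31 − 1 = 30 = 2 · 3 · 5.
Divisors of 30: 1, 2, 3, 5, 6, 10, 15, 30.
Check 14^d mod 31 for each divisor in increasing order:
14^1 ≡ 14
14^2 ≡ 10
14^3 ≡ 16
14^5 ≡ 5
14^6 ≡ 8
14^10 ≡ 25
14^15 ≡ 1
The smallest such exponent is 15, so the order of 14 is 15.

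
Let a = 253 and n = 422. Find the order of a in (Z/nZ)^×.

By Lagrange's theorem, ord_422(253) divides φ(422) = φ(2)·φ(211) = 1·210 = 210 = 2 · 3 · 5 · 7.
Divisors of 210: 1, 2, 3, 5, 6, 7, 10, 14, 15, 21, 30, 35, 42, 70, 105, 210.
Test each divisor d:
253^1 ≡ 253 (mod 422)
253^2 ≡ 287 (mod 422)
253^3 ≡ 27 (mod 422)
253^5 ≡ 153 (mod 422)
253^6 ≡ 307 (mod 422)
253^7 ≡ 23 (mod 422)
253^10 ≡ 199 (mod 422)
253^14 ≡ 107 (mod 422)
253^15 ≡ 63 (mod 422)
253^21 ≡ 351 (mod 422)
253^30 ≡ 171 (mod 422)
253^35 ≡ 421 (mod 422)
253^42 ≡ 399 (mod 422)
253^70 ≡ 1 (mod 422) ✓
So ord_422(253) = 70.

70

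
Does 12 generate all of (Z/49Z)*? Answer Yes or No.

Yes

φ(49) = φ(7^2) = 7·(7−1) = 42 = 2 · 3 · 7.
An element g generates (Z/49Z)^× iff g^(42/q) ≢ 1 (mod 49) for each prime q ∈ {2, 3, 7}.
12^21 ≡ 48 (mod 49)  [q = 2: ≢ 1 ✓]
12^14 ≡ 18 (mod 49)  [q = 3: ≢ 1 ✓]
12^6 ≡ 22 (mod 49)  [q = 7: ≢ 1 ✓]
Every test exponent gives a nontrivial residue, hence 12 generates the full group.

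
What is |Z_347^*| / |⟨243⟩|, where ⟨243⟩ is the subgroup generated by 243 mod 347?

Since 243 ∈ (Z/347Z)^×, its order divides φ(347) = 347 − 1 = 346 = 2 · 173.
Divisors of 346: 1, 2, 173, 346.
Evaluate successive powers at the divisors of 346:
243^1 ≡ 243 (mod 347)
243^2 ≡ 59 (mod 347)
243^173 ≡ 1 (mod 347) ✓
Thus |⟨243⟩| = ord(243) = 173.
[(Z/347Z)^× : ⟨243⟩] = 346/173 = 2.

2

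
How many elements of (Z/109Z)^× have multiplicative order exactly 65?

φ(109) = 109 − 1 = 108 = 2^2 · 3^3.
Since (Z/109Z)^× is cyclic of order 108, the number of elements of order d is φ(d) when d | 108 and 0 otherwise.
Since 65 ∤ 108, the count is 0.

0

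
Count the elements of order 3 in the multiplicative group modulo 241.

2

φ(241) = 241 − 1 = 240 = 2^4 · 3 · 5.
Since (Z/241Z)^× is cyclic of order 240, the number of elements of order d is φ(d) when d | 240 and 0 otherwise.
3 | 240, and φ(3) = 3 − 1 = 2.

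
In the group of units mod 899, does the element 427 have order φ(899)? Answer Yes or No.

No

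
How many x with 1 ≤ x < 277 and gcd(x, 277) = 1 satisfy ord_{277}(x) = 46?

22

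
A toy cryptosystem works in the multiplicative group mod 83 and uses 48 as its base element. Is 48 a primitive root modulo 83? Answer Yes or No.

No

φ(83) = 83 − 1 = 82 = 2 · 41.
An element g generates (Z/83Z)^× iff g^(82/q) ≢ 1 (mod 83) for each prime q ∈ {2, 41}.
48^41 ≡ 1 (mod 83)  [q = 2: ≡ 1 ✗]
48^2 ≡ 63 (mod 83)  [q = 41: ≢ 1 ✓]
The check at q = 2 fails, so 48 generates a proper subgroup.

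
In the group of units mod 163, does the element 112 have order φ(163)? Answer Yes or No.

φ(163) = 163 − 1 = 162 = 2 · 3^4.
112 is a primitive root mod 163 iff 112^(φ(163)/q) ≢ 1 for every prime q | φ(163), i.e. q ∈ {2, 3}.
112^81 ≡ 162 (mod 163)  [q = 2: ≢ 1 ✓]
112^54 ≡ 58 (mod 163)  [q = 3: ≢ 1 ✓]
All checks pass, so 112 has order 162 and is a primitive root modulo 163.

Yes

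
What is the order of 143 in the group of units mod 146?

12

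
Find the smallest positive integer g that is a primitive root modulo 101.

2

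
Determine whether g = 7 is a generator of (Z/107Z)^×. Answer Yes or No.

φ(107) = 107 − 1 = 106 = 2 · 53.
7 is a primitive root mod 107 iff 7^(φ(107)/q) ≢ 1 for every prime q | φ(107), i.e. q ∈ {2, 53}.
7^53 ≡ 106 (mod 107)  [q = 2: ≢ 1 ✓]
7^2 ≡ 49 (mod 107)  [q = 53: ≢ 1 ✓]
None equal 1, so ord_107(7) = 106: 7 is a primitive root.

Yes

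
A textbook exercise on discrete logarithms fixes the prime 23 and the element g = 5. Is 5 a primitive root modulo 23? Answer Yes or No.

φ(23) = 23 − 1 = 22 = 2 · 11.
5 is a primitive root mod 23 iff 5^(φ(23)/q) ≢ 1 for every prime q | φ(23), i.e. q ∈ {2, 11}.
5^11 ≡ 22 (mod 23)  [q = 2: ≢ 1 ✓]
5^2 ≡ 2 (mod 23)  [q = 11: ≢ 1 ✓]
All checks pass, so 5 has order 22 and is a primitive root modulo 23.

Yes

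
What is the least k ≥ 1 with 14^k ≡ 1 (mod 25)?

10

Since 14 ∈ (Z/25Z)^×, its order divides φ(25) = φ(5^2) = 5·(5−1) = 20 = 2^2 · 5.
Divisors of 20: 1, 2, 4, 5, 10, 20.
Test each divisor d:
14^1 ≡ 14 (mod 25)
14^2 ≡ 21 (mod 25)
14^4 ≡ 16 (mod 25)
14^5 ≡ 24 (mod 25)
14^10 ≡ 1 (mod 25) ✓
So ord_25(14) = 10.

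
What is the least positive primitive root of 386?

φ(386) = φ(2)·φ(193) = 1·192 = 192 = 2^6 · 3.
Test candidates g = 2, 3, … against the prime factors q ∈ {2, 3} of φ(386): g is a generator iff g^(192/q) ≢ 1 for every such q.
g = 2: gcd(2, 386) = 2 > 1, not a unit — skip.
g = 3: 3^96 ≡ 1 — hits 1, so not a primitive root.
g = 4: gcd(4, 386) = 2 > 1, not a unit — skip.
g = 5: 5^96 ≡ 385; 5^64 ≡ 277 — none is 1, so 5 is a primitive root.
Hence the least primitive root of 386 is 5.

5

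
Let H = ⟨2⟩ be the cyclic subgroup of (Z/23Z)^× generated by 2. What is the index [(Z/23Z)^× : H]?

2

Since 2 ∈ (Z/23Z)^×, its order divides φ(23) = 23 − 1 = 22 = 2 · 11.
Divisors of 22: 1, 2, 11, 22.
Evaluate successive powers at the divisors of 22:
2^1 ≡ 2 (mod 23)
2^2 ≡ 4 (mod 23)
2^11 ≡ 1 (mod 23) ✓
So ord_23(2) = 11, hence |⟨2⟩| = 11.
The index is φ(23) / ord(2) = 22 / 11 = 2.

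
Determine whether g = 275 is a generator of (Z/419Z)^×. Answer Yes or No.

Yes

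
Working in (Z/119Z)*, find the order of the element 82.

48

By Lagrange's theorem, ord_119(82) divides φ(119) = φ(7·17) = (7−1)·(17−1) = 6·16 = 96 = 2^5 · 3.
Divisors of 96: 1, 2, 3, 4, 6, 8, 12, 16, 24, 32, 48, 96.
Test each divisor d:
82^1 ≡ 82
82^2 ≡ 60
82^3 ≡ 41
82^4 ≡ 30
82^6 ≡ 15
82^8 ≡ 67
82^12 ≡ 106
82^16 ≡ 86
82^24 ≡ 50
82^32 ≡ 18
82^48 ≡ 1
The smallest such exponent is 48, so the order of 82 is 48.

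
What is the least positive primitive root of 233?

3

φ(233) = 233 − 1 = 232 = 2^3 · 29.
Test candidates g = 2, 3, … against the prime factors q ∈ {2, 29} of φ(233): g is a generator iff g^(232/q) ≢ 1 for every such q.
g = 2: 2^116 ≡ 1 — hits 1, so not a primitive root.
g = 3: 3^116 ≡ 232; 3^8 ≡ 37 — none is 1, so 3 is a primitive root.
The smallest primitive root modulo 233 is 3.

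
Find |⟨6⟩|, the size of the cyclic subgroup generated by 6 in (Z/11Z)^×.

10

The order of 6 must divide φ(11) = 11 − 1 = 10 = 2 · 5.
Divisors of 10: 1, 2, 5, 10.
Test each divisor d:
6^1 ≡ 6
6^2 ≡ 3
6^5 ≡ 10
6^10 ≡ 1
The smallest such exponent is 10, so the order of 6 is 10.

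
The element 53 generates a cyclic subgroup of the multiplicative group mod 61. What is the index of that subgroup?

Since 53 ∈ (Z/61Z)^×, its order divides φ(61) = 61 − 1 = 60 = 2^2 · 3 · 5.
Divisors of 60: 1, 2, 3, 4, 5, 6, 10, 12, 15, 20, 30, 60.
Compute 53^d (mod 61) for the divisors d until we hit 1:
53^1 ≡ 53
53^2 ≡ 3
53^3 ≡ 37
53^4 ≡ 9
53^5 ≡ 50
53^6 ≡ 27
53^10 ≡ 60
53^12 ≡ 58
53^15 ≡ 11
53^20 ≡ 1
The order of 53 is 20, so the subgroup it generates has 20 elements.
[(Z/61Z)^× : ⟨53⟩] = 60/20 = 3.

3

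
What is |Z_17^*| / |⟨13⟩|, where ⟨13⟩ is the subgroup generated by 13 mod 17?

4

The order of 13 must divide φ(17) = 17 − 1 = 16 = 2^4.
Divisors of 16: 1, 2, 4, 8, 16.
Evaluate successive powers at the divisors of 16:
13^1 ≡ 13 (mod 17)
13^2 ≡ 16 (mod 17)
13^4 ≡ 1 (mod 17) ✓
So ord_17(13) = 4, hence |⟨13⟩| = 4.
[(Z/17Z)^× : ⟨13⟩] = 16/4 = 4.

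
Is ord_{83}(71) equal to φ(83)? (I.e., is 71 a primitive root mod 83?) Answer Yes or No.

Yes

φ(83) = 83 − 1 = 82 = 2 · 41.
71 is a primitive root mod 83 iff 71^(φ(83)/q) ≢ 1 for every prime q | φ(83), i.e. q ∈ {2, 41}.
71^41 ≡ 82 (mod 83)  [q = 2: ≢ 1 ✓]
71^2 ≡ 61 (mod 83)  [q = 41: ≢ 1 ✓]
All checks pass, so 71 has order 82 and is a primitive root modulo 83.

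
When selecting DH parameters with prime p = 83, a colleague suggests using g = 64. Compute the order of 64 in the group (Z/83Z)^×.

41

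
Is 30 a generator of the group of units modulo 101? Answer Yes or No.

No

φ(101) = 101 − 1 = 100 = 2^2 · 5^2.
An element g generates (Z/101Z)^× iff g^(100/q) ≢ 1 (mod 101) for each prime q ∈ {2, 5}.
30^50 ≡ 1 (mod 101)  [q = 2: ≡ 1 ✗]
30^20 ≡ 84 (mod 101)  [q = 5: ≢ 1 ✓]
The check at q = 2 fails, so 30 generates a proper subgroup.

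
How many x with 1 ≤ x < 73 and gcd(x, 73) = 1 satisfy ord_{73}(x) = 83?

0

φ(73) = 73 − 1 = 72 = 2^3 · 3^2.
(Z/73Z)^× is cyclic (|G| = 72); a cyclic group of order m has exactly φ(d) elements of each order d | m, and none otherwise.
83 does not divide 72, so no element of (Z/73Z)^× has order 83.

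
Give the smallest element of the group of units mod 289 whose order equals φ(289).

φ(289) = φ(17^2) = 17·(17−1) = 272 = 2^4 · 17.
g is a primitive root iff g^(272/q) ≢ 1 (mod 289) for each prime q ∈ {2, 17}.
g = 2: 2^136 ≡ 1 — hits 1, so not a primitive root.
g = 3: 3^136 ≡ 288; 3^16 ≡ 171 — none is 1, so 3 is a primitive root.
So 3 is the smallest generator of (Z/289Z)^×.

3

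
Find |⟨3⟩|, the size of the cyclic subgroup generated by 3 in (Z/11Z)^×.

Since 3 ∈ (Z/11Z)^×, its order divides φ(11) = 11 − 1 = 10 = 2 · 5.
Divisors of 10: 1, 2, 5, 10.
Test each divisor d:
3^1 ≡ 3
3^2 ≡ 9
3^5 ≡ 1
So ord_11(3) = 5.

5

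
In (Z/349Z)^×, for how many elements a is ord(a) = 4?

2

φ(349) = 349 − 1 = 348 = 2^2 · 3 · 29.
(Z/349Z)^× is cyclic (|G| = 348); a cyclic group of order m has exactly φ(d) elements of each order d | m, and none otherwise.
4 = 2^2 divides 348, and φ(4) = 2.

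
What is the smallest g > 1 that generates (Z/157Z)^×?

φ(157) = 157 − 1 = 156 = 2^2 · 3 · 13.
Test candidates g = 2, 3, … against the prime factors q ∈ {2, 3, 13} of φ(157): g is a generator iff g^(156/q) ≢ 1 for every such q.
g = 2: 2^78 ≡ 156; 2^52 ≡ 1 — hits 1, so not a primitive root.
g = 3: 3^78 ≡ 1 — hits 1, so not a primitive root.
g = 4: 4^78 ≡ 1 — hits 1, so not a primitive root.
g = 5: 5^78 ≡ 156; 5^52 ≡ 12; 5^12 ≡ 130 — none is 1, so 5 is a primitive root.
The smallest primitive root modulo 157 is 5.

5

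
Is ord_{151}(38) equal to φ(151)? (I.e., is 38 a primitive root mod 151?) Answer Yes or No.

φ(151) = 151 − 1 = 150 = 2 · 3 · 5^2.
An element g generates (Z/151Z)^× iff g^(150/q) ≢ 1 (mod 151) for each prime q ∈ {2, 3, 5}.
38^75 ≡ 1 (mod 151)  [q = 2: ≡ 1 ✗]
38^50 ≡ 32 (mod 151)  [q = 3: ≢ 1 ✓]
38^30 ≡ 1 (mod 151)  [q = 5: ≡ 1 ✗]
The check at q = 2 fails, so 38 generates a proper subgroup.

No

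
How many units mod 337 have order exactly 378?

0

φ(337) = 337 − 1 = 336 = 2^4 · 3 · 7.
Since (Z/337Z)^× is cyclic of order 336, the number of elements of order d is φ(d) when d | 336 and 0 otherwise.
Since 378 ∤ 336, the count is 0.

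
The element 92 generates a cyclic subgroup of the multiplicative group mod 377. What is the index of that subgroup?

24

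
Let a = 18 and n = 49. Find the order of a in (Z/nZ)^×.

3

The order of 18 must divide φ(49) = φ(7^2) = 7·(7−1) = 42 = 2 · 3 · 7.
Divisors of 42: 1, 2, 3, 6, 7, 14, 21, 42.
Evaluate successive powers at the divisors of 42:
18^1 ≡ 18 (mod 49)
18^2 ≡ 30 (mod 49)
18^3 ≡ 1 (mod 49) ✓
Hence ord(18) = 3.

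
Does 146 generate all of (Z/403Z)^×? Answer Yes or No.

No

403 = 13 · 31 is a product of two distinct odd primes, so (Z/403Z)^× ≅ (Z/13Z)^× × (Z/31Z)^× is not cyclic.
No primitive root modulo 403 exists; in particular 146 is not one.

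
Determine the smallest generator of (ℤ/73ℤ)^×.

φ(73) = 73 − 1 = 72 = 2^3 · 3^2.
Test candidates g = 2, 3, … against the prime factors q ∈ {2, 3} of φ(73): g is a generator iff g^(72/q) ≢ 1 for every such q.
g = 2: 2^36 ≡ 1 — hits 1, so not a primitive root.
g = 3: 3^36 ≡ 1 — hits 1, so not a primitive root.
g = 4: 4^36 ≡ 1 — hits 1, so not a primitive root.
g = 5: 5^36 ≡ 72; 5^24 ≡ 8 — none is 1, so 5 is a primitive root.
So 5 is the smallest generator of (Z/73Z)^×.

5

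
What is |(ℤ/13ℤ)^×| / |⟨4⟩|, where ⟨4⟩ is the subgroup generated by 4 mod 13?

2

ord(4) | φ(13) = 13 − 1 = 12 = 2^2 · 3.
Divisors of 12: 1, 2, 3, 4, 6, 12.
Check 4^d mod 13 for each divisor in increasing order:
4^1 ≡ 4
4^2 ≡ 3
4^3 ≡ 12
4^4 ≡ 9
4^6 ≡ 1
So ord_13(4) = 6, hence |⟨4⟩| = 6.
Index = |(Z/13Z)^×| / |⟨4⟩| = 12 / 6 = 2.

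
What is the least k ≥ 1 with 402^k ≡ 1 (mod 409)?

24

The order of 402 must divide φ(409) = 409 − 1 = 408 = 2^3 · 3 · 17.
Divisors of 408: 1, 2, 3, 4, 6, 8, 12, 17, 24, 34, 51, 68, 102, 136, 204, 408.
Compute 402^d (mod 409) for the divisors d until we hit 1:
402^1 ≡ 402 (mod 409)
402^2 ≡ 49 (mod 409)
402^3 ≡ 66 (mod 409)
402^4 ≡ 356 (mod 409)
402^6 ≡ 266 (mod 409)
402^8 ≡ 355 (mod 409)
402^12 ≡ 408 (mod 409)
402^17 ≡ 38 (mod 409)
402^24 ≡ 1 (mod 409) ✓
Hence ord(402) = 24.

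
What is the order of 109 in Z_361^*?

The order of 109 must divide φ(361) = φ(19^2) = 19·(19−1) = 342 = 2 · 3^2 · 19.
Divisors of 342: 1, 2, 3, 6, 9, 18, 19, 38, 57, 114, 171, 342.
Compute 109^d (mod 361) for the divisors d until we hit 1:
109^1 ≡ 109 (mod 361)
109^2 ≡ 329 (mod 361)
109^3 ≡ 122 (mod 361)
109^6 ≡ 83 (mod 361)
109^9 ≡ 18 (mod 361)
109^18 ≡ 324 (mod 361)
109^19 ≡ 299 (mod 361)
109^38 ≡ 234 (mod 361)
109^57 ≡ 293 (mod 361)
109^114 ≡ 292 (mod 361)
109^171 ≡ 360 (mod 361)
109^342 ≡ 1 (mod 361) ✓
The smallest such exponent is 342, so the order of 109 is 342.

342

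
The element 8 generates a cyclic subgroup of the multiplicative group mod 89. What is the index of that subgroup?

8

The order of 8 must divide φ(89) = 89 − 1 = 88 = 2^3 · 11.
Divisors of 88: 1, 2, 4, 8, 11, 22, 44, 88.
Evaluate successive powers at the divisors of 88:
8^1 ≡ 8 (mod 89)
8^2 ≡ 64 (mod 89)
8^4 ≡ 2 (mod 89)
8^8 ≡ 4 (mod 89)
8^11 ≡ 1 (mod 89) ✓
So ord_89(8) = 11, hence |⟨8⟩| = 11.
The index is φ(89) / ord(8) = 88 / 11 = 8.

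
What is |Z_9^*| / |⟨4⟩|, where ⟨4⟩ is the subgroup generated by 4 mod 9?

2

ord(4) | φ(9) = φ(3^2) = 3·(3−1) = 6 = 2 · 3.
Divisors of 6: 1, 2, 3, 6.
Test each divisor d:
4^1 ≡ 4
4^2 ≡ 7
4^3 ≡ 1
Thus |⟨4⟩| = ord(4) = 3.
[(Z/9Z)^× : ⟨4⟩] = 6/3 = 2.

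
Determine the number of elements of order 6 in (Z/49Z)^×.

φ(49) = φ(7^2) = 7·(7−1) = 42 = 2 · 3 · 7.
(Z/49Z)^× is cyclic (|G| = 42); a cyclic group of order m has exactly φ(d) elements of each order d | m, and none otherwise.
6 = 2 · 3 divides 42, and φ(6) = 2.

2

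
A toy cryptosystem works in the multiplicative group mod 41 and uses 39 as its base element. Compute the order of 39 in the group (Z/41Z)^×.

ord(39) | φ(41) = 41 − 1 = 40 = 2^3 · 5.
Divisors of 40: 1, 2, 4, 5, 8, 10, 20, 40.
Test each divisor d:
39^1 ≡ 39 (mod 41)
39^2 ≡ 4 (mod 41)
39^4 ≡ 16 (mod 41)
39^5 ≡ 9 (mod 41)
39^8 ≡ 10 (mod 41)
39^10 ≡ 40 (mod 41)
39^20 ≡ 1 (mod 41) ✓
Hence ord(39) = 20.

20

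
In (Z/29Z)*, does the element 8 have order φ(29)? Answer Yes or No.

Yes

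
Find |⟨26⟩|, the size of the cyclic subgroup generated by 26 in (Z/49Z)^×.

42

Since 26 ∈ (Z/49Z)^×, its order divides φ(49) = φ(7^2) = 7·(7−1) = 42 = 2 · 3 · 7.
Divisors of 42: 1, 2, 3, 6, 7, 14, 21, 42.
Compute 26^d (mod 49) for the divisors d until we hit 1:
26^1 ≡ 26 (mod 49)
26^2 ≡ 39 (mod 49)
26^3 ≡ 34 (mod 49)
26^6 ≡ 29 (mod 49)
26^7 ≡ 19 (mod 49)
26^14 ≡ 18 (mod 49)
26^21 ≡ 48 (mod 49)
26^42 ≡ 1 (mod 49) ✓
Therefore the multiplicative order of 26 modulo 49 is 42.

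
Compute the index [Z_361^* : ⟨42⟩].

2

Since 42 ∈ (Z/361Z)^×, its order divides φ(361) = φ(19^2) = 19·(19−1) = 342 = 2 · 3^2 · 19.
Divisors of 342: 1, 2, 3, 6, 9, 18, 19, 38, 57, 114, 171, 342.
Compute 42^d (mod 361) for the divisors d until we hit 1:
42^1 ≡ 42 (mod 361)
42^2 ≡ 320 (mod 361)
42^3 ≡ 83 (mod 361)
42^6 ≡ 30 (mod 361)
42^9 ≡ 324 (mod 361)
42^18 ≡ 286 (mod 361)
42^19 ≡ 99 (mod 361)
42^38 ≡ 54 (mod 361)
42^57 ≡ 292 (mod 361)
42^114 ≡ 68 (mod 361)
42^171 ≡ 1 (mod 361) ✓
So ord_361(42) = 171, hence |⟨42⟩| = 171.
The index is φ(361) / ord(42) = 342 / 171 = 2.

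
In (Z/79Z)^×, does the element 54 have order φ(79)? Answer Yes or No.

φ(79) = 79 − 1 = 78 = 2 · 3 · 13.
An element g generates (Z/79Z)^× iff g^(78/q) ≢ 1 (mod 79) for each prime q ∈ {2, 3, 13}.
54^39 ≡ 78 (mod 79)  [q = 2: ≢ 1 ✓]
54^26 ≡ 23 (mod 79)  [q = 3: ≢ 1 ✓]
54^6 ≡ 52 (mod 79)  [q = 13: ≢ 1 ✓]
All checks pass, so 54 has order 78 and is a primitive root modulo 79.

Yes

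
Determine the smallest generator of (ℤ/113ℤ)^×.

3

φ(113) = 113 − 1 = 112 = 2^4 · 7.
g is a primitive root iff g^(112/q) ≢ 1 (mod 113) for each prime q ∈ {2, 7}.
g = 2: 2^56 ≡ 1 — hits 1, so not a primitive root.
g = 3: 3^56 ≡ 112; 3^16 ≡ 49 — none is 1, so 3 is a primitive root.
The smallest primitive root modulo 113 is 3.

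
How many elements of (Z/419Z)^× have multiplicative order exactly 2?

1

φ(419) = 419 − 1 = 418 = 2 · 11 · 19.
In a cyclic group of order 418, there are φ(d) elements of order d for each divisor d of 418, and zero for non-divisors.
2 | 418, and φ(2) = 2 − 1 = 1.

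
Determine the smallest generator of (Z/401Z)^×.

3

φ(401) = 401 − 1 = 400 = 2^4 · 5^2.
g is a primitive root iff g^(400/q) ≢ 1 (mod 401) for each prime q ∈ {2, 5}.
g = 2: 2^200 ≡ 1 — hits 1, so not a primitive root.
g = 3: 3^200 ≡ 400; 3^80 ≡ 72 — none is 1, so 3 is a primitive root.
The smallest primitive root modulo 401 is 3.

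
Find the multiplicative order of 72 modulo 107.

106

The order of 72 must divide φ(107) = 107 − 1 = 106 = 2 · 53.
Divisors of 106: 1, 2, 53, 106.
Compute 72^d (mod 107) for the divisors d until we hit 1:
72^1 ≡ 72 (mod 107)
72^2 ≡ 48 (mod 107)
72^53 ≡ 106 (mod 107)
72^106 ≡ 1 (mod 107) ✓
So ord_107(72) = 106.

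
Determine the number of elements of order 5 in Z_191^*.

4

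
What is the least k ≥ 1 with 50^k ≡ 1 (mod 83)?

82

The order of 50 must divide φ(83) = 83 − 1 = 82 = 2 · 41.
Divisors of 82: 1, 2, 41, 82.
Compute 50^d (mod 83) for the divisors d until we hit 1:
50^1 ≡ 50 (mod 83)
50^2 ≡ 10 (mod 83)
50^41 ≡ 82 (mod 83)
50^82 ≡ 1 (mod 83) ✓
The smallest such exponent is 82, so the order of 50 is 82.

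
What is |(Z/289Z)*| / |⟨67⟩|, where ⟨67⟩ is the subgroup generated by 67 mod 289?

8

ord(67) | φ(289) = φ(17^2) = 17·(17−1) = 272 = 2^4 · 17.
Divisors of 272: 1, 2, 4, 8, 16, 17, 34, 68, 136, 272.
Evaluate successive powers at the divisors of 272:
67^1 ≡ 67 (mod 289)
67^2 ≡ 154 (mod 289)
67^4 ≡ 18 (mod 289)
67^8 ≡ 35 (mod 289)
67^16 ≡ 69 (mod 289)
67^17 ≡ 288 (mod 289)
67^34 ≡ 1 (mod 289) ✓
Thus |⟨67⟩| = ord(67) = 34.
Index = |(Z/289Z)^×| / |⟨67⟩| = 272 / 34 = 8.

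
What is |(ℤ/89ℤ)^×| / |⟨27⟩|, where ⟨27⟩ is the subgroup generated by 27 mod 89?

Since 27 ∈ (Z/89Z)^×, its order divides φ(89) = 89 − 1 = 88 = 2^3 · 11.
Divisors of 88: 1, 2, 4, 8, 11, 22, 44, 88.
Check 27^d mod 89 for each divisor in increasing order:
27^1 ≡ 27
27^2 ≡ 17
27^4 ≡ 22
27^8 ≡ 39
27^11 ≡ 12
27^22 ≡ 55
27^44 ≡ 88
27^88 ≡ 1
Thus |⟨27⟩| = ord(27) = 88.
[(Z/89Z)^× : ⟨27⟩] = 88/88 = 1.

1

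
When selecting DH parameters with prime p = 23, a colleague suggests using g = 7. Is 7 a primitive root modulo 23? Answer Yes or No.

φ(23) = 23 − 1 = 22 = 2 · 11.
Test 7^(22/q) mod 23 for each prime factor q of 22:
7^11 ≡ 22 (mod 23)  [q = 2: ≢ 1 ✓]
7^2 ≡ 3 (mod 23)  [q = 11: ≢ 1 ✓]
Every test exponent gives a nontrivial residue, hence 7 generates the full group.

Yes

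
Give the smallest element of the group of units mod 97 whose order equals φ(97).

φ(97) = 97 − 1 = 96 = 2^5 · 3.
Test candidates g = 2, 3, … against the prime factors q ∈ {2, 3} of φ(97): g is a generator iff g^(96/q) ≢ 1 for every such q.
g = 2: 2^48 ≡ 1 — hits 1, so not a primitive root.
g = 3: 3^48 ≡ 1 — hits 1, so not a primitive root.
g = 4: 4^48 ≡ 1 — hits 1, so not a primitive root.
g = 5: 5^48 ≡ 96; 5^32 ≡ 35 — none is 1, so 5 is a primitive root.
So 5 is the smallest generator of (Z/97Z)^×.

5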